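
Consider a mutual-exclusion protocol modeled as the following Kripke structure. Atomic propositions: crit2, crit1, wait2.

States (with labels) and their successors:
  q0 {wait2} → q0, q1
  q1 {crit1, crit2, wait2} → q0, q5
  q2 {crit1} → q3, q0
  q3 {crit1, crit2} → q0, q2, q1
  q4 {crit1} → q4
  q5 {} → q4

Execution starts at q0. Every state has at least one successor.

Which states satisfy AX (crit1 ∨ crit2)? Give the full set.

{q4, q5}

States satisfying crit1 ∨ crit2: {q1, q2, q3, q4}.
States satisfying AX (crit1 ∨ crit2): {q4, q5}.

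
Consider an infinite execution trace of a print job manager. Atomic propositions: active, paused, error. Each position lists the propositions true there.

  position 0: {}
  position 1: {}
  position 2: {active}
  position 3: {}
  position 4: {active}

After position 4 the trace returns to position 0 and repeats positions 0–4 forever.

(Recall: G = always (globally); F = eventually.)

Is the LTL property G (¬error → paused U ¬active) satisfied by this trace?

Violated

¬error → paused U ¬active must hold at every position from 0 onward. It fails at position 2, so G (¬error → paused U ¬active) is false.
Positions where ¬error holds: 0, 1, 2, 3, 4.
Check paused U ¬active at each: 0→ok, 1→ok, 2→fails, 3→ok, 4→fails.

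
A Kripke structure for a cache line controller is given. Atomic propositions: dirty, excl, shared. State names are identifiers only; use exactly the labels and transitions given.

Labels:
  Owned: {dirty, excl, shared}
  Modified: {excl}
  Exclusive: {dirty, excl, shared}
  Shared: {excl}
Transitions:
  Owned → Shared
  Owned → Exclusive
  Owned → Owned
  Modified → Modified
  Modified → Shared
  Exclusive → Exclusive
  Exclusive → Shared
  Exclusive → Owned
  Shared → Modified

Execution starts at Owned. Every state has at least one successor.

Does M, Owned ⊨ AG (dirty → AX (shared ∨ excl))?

States satisfying dirty → AX (shared ∨ excl): {Owned, Modified, Exclusive, Shared}.
States satisfying AG (dirty → AX (shared ∨ excl)): {Owned, Modified, Exclusive, Shared}.
Every state reachable from Owned satisfies dirty → AX (shared ∨ excl).
Owned ∈ Sat(AG (dirty → AX (shared ∨ excl))).

Satisfied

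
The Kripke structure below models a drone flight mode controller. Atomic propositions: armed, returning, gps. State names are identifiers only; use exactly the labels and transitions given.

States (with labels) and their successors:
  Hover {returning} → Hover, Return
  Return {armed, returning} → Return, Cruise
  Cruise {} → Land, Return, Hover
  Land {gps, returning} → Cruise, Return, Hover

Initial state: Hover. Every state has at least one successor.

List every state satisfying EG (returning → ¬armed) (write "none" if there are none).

States satisfying returning → ¬armed: {Hover, Cruise, Land}.
States satisfying EG (returning → ¬armed): {Hover, Cruise, Land}.

{Hover, Cruise, Land}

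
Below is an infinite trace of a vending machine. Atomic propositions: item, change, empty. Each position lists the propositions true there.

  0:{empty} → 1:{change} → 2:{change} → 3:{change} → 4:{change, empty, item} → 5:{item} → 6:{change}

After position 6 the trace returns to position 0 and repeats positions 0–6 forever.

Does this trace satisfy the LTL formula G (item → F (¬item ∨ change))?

Holds

item → F (¬item ∨ change) holds at every position 0..6, and those are all positions ever visited, so G (item → F (¬item ∨ change)) holds.
Positions where item holds: 4, 5.
Check F (¬item ∨ change) at each: 4→ok, 5→ok.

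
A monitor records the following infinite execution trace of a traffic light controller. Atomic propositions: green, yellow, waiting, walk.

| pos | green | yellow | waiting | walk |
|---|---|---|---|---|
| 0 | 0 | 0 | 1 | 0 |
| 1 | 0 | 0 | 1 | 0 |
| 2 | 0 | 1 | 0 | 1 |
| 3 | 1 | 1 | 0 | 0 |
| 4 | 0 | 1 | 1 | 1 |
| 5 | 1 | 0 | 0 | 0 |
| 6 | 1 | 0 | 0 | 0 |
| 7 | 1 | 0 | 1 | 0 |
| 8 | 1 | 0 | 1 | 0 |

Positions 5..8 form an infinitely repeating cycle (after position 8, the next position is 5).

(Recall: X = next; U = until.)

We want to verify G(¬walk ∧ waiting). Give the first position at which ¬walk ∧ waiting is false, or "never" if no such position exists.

Check ¬walk ∧ waiting at each position in order: 0 ✓, 1 ✓.
At position 2 the labels are {walk, yellow}, so ¬walk ∧ waiting is false there. This is the first violation.

2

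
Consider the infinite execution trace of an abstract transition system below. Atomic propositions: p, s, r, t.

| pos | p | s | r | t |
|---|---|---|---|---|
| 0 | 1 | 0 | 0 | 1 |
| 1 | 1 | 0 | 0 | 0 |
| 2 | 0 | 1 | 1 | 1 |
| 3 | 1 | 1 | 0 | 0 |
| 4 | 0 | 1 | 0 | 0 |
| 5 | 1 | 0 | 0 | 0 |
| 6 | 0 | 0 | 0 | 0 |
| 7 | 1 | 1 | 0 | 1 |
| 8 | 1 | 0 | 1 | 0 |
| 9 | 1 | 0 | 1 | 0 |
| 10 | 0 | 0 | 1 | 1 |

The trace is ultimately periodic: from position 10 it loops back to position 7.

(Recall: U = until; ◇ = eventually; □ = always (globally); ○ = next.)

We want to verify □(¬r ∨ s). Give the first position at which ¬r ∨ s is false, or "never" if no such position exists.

8

Check ¬r ∨ s at each position in order: 0 ✓, 1 ✓, 2 ✓, 3 ✓, 4 ✓, 5 ✓, 6 ✓, 7 ✓.
At position 8 the labels are {p, r}, so ¬r ∨ s is false there. This is the first violation.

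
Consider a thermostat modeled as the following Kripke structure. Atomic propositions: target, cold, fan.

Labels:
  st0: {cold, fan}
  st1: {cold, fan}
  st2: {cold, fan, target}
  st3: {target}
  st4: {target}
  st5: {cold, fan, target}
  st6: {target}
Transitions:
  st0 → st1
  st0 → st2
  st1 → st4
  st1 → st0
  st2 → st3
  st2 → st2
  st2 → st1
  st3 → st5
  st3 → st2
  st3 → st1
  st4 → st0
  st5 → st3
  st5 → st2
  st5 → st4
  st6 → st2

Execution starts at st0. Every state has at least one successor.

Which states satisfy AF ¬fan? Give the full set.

States satisfying ¬fan: {st3, st4, st6}.
States satisfying AF ¬fan: {st3, st4, st6}.

{st3, st4, st6}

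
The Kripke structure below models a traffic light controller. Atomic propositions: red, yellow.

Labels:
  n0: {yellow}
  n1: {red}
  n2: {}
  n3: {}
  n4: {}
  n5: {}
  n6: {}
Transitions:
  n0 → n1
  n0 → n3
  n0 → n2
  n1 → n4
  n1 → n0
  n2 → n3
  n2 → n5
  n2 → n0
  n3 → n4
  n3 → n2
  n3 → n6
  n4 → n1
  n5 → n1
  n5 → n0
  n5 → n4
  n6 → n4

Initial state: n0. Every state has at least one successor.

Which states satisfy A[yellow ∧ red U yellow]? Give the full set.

{n0}

States satisfying yellow ∧ red: ∅.
States satisfying yellow: {n0}.
States satisfying A[yellow ∧ red U yellow]: {n0}.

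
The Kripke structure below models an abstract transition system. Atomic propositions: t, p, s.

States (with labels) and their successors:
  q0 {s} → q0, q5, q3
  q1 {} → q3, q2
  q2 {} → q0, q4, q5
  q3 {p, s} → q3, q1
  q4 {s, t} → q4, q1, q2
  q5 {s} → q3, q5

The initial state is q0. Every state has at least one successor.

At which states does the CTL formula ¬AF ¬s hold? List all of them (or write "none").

States satisfying ¬s: {q1, q2}.
States satisfying AF ¬s: {q1, q2}.
States satisfying ¬AF ¬s: {q0, q3, q4, q5}.

{q0, q3, q4, q5}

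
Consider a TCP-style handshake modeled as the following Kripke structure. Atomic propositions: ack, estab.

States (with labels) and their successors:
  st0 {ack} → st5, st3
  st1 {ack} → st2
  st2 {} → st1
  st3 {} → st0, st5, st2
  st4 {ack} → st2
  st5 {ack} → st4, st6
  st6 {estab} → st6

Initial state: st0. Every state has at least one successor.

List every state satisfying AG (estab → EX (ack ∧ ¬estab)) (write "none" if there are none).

States satisfying estab → EX (ack ∧ ¬estab): {st0, st1, st2, st3, st4, st5}.
States satisfying AG (estab → EX (ack ∧ ¬estab)): {st1, st2, st4}.

{st1, st2, st4}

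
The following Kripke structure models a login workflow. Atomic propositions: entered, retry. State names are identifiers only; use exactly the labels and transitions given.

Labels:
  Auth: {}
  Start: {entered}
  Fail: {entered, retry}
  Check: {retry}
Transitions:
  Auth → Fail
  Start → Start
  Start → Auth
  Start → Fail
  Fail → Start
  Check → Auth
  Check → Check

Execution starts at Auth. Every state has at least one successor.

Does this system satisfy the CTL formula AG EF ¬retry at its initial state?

States satisfying EF ¬retry: {Auth, Start, Fail, Check}.
States satisfying AG EF ¬retry: {Auth, Start, Fail, Check}.
Every state reachable from Auth satisfies EF ¬retry.
Auth ∈ Sat(AG EF ¬retry).

Yes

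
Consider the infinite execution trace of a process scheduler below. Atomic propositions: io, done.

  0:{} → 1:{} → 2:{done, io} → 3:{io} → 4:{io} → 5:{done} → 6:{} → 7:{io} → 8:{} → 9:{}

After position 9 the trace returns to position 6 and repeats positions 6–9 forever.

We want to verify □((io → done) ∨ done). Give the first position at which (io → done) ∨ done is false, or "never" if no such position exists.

Check (io → done) ∨ done at each position in order: 0 ✓, 1 ✓, 2 ✓.
At position 3 the labels are {io}, so (io → done) ∨ done is false there. This is the first violation.

3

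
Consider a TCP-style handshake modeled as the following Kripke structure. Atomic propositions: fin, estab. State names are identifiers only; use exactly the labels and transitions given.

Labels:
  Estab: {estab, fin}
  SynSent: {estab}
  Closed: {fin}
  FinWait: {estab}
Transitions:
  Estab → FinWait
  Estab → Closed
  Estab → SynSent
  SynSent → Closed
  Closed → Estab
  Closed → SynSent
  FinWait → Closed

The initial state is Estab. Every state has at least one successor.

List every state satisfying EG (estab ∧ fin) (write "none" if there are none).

none

States satisfying estab ∧ fin: {Estab}.
States satisfying EG (estab ∧ fin): ∅.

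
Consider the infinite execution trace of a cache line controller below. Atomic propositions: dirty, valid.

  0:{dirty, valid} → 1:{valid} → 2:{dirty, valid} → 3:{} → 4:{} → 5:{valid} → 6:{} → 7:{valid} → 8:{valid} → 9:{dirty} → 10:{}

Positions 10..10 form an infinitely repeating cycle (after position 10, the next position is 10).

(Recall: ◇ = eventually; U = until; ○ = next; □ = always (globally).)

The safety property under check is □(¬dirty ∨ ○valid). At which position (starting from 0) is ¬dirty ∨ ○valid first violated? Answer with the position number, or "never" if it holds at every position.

2

Check ¬dirty ∨ ○valid at each position in order: 0 ✓, 1 ✓.
At position 2 the labels are {dirty, valid} and the next position 3 has {}, so ¬dirty ∨ ○valid is false there. This is the first violation.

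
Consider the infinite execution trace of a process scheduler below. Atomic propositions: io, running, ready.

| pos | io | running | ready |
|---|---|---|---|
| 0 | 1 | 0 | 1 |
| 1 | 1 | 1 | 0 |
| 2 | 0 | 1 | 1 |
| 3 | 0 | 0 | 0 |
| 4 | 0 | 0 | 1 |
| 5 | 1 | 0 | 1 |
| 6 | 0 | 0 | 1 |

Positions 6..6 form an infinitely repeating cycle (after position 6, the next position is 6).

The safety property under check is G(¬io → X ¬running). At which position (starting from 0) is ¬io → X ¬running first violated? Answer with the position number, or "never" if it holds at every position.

¬io → X ¬running holds at every position 0..6, and those are all the positions the trace ever visits, so the invariant G(¬io → X ¬running) is never violated.

never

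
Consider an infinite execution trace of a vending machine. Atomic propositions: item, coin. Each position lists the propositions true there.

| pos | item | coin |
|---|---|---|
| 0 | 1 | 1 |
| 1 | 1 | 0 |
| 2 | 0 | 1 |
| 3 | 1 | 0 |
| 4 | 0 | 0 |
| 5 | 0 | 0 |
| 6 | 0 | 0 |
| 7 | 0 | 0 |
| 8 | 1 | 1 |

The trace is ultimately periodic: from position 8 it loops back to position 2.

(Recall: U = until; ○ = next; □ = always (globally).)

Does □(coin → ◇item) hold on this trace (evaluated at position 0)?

coin → ◇item holds at every position 0..8, and those are all positions ever visited, so □(coin → ◇item) holds.
Positions where coin holds: 0, 2, 8.
Check ◇item at each: 0→ok, 2→ok, 8→ok.

Satisfied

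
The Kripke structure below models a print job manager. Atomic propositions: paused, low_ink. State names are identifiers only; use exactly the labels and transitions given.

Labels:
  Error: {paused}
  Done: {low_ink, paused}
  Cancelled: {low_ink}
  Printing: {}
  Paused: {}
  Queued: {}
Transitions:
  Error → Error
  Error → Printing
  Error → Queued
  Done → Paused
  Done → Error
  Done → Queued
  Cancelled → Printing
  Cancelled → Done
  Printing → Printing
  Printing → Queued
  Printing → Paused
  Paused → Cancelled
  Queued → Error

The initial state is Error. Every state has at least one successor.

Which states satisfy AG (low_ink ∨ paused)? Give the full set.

States satisfying low_ink ∨ paused: {Error, Done, Cancelled}.
States satisfying AG (low_ink ∨ paused): ∅.

none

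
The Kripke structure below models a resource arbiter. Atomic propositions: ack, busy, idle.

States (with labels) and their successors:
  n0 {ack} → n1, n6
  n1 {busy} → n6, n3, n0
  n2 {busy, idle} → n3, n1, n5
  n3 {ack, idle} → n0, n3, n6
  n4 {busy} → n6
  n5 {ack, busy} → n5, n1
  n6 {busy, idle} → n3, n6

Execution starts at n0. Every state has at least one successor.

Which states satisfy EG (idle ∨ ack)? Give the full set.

{n0, n2, n3, n5, n6}

States satisfying idle ∨ ack: {n0, n2, n3, n5, n6}.
States satisfying EG (idle ∨ ack): {n0, n2, n3, n5, n6}.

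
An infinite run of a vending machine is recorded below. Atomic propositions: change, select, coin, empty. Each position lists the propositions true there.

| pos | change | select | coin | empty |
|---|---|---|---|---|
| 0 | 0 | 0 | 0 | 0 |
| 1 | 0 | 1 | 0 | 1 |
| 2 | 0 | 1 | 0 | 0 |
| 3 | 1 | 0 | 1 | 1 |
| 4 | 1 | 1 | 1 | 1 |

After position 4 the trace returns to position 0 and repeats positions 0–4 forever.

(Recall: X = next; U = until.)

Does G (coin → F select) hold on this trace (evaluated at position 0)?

Yes

coin → F select holds at every position 0..4, and those are all positions ever visited, so G (coin → F select) holds.
Positions where coin holds: 3, 4.
Check F select at each: 3→ok, 4→ok.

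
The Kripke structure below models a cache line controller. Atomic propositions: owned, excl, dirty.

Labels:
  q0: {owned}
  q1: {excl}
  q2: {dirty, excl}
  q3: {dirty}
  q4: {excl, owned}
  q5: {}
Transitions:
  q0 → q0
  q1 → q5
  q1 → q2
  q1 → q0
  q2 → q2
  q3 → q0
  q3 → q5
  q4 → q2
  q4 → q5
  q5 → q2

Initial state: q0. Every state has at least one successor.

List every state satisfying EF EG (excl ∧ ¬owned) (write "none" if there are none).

States satisfying EG (excl ∧ ¬owned): {q1, q2}.
States satisfying EF EG (excl ∧ ¬owned): {q1, q2, q3, q4, q5}.

{q1, q2, q3, q4, q5}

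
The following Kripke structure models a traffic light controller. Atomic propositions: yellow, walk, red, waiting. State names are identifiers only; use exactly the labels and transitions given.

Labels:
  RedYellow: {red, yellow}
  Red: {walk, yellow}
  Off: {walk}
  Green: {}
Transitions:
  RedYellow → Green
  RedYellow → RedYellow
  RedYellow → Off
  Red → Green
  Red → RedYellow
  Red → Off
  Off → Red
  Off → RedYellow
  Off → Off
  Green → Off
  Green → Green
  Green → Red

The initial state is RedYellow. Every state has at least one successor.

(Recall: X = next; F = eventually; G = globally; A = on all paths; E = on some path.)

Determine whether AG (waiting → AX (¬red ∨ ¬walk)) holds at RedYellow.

States satisfying waiting → AX (¬red ∨ ¬walk): {RedYellow, Red, Off, Green}.
States satisfying AG (waiting → AX (¬red ∨ ¬walk)): {RedYellow, Red, Off, Green}.
Every state reachable from RedYellow satisfies waiting → AX (¬red ∨ ¬walk).
RedYellow ∈ Sat(AG (waiting → AX (¬red ∨ ¬walk))).

Satisfied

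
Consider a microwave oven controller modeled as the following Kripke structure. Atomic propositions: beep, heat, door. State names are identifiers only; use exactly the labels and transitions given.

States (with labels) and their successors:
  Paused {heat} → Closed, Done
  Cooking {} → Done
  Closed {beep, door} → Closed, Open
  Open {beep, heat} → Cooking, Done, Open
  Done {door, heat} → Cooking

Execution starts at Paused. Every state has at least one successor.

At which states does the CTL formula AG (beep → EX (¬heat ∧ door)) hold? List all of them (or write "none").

{Cooking, Done}

States satisfying beep → EX (¬heat ∧ door): {Paused, Cooking, Closed, Done}.
States satisfying AG (beep → EX (¬heat ∧ door)): {Cooking, Done}.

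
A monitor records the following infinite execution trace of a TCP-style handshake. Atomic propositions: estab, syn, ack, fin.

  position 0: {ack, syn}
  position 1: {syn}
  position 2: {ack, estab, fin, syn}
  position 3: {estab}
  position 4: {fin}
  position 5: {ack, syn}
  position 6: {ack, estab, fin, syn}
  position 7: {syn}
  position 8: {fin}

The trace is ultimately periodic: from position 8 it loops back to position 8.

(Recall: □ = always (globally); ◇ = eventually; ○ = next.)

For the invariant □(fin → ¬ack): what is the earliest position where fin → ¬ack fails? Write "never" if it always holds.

2

Check fin → ¬ack at each position in order: 0 ✓, 1 ✓.
At position 2 the labels are {ack, estab, fin, syn}, so fin → ¬ack is false there. This is the first violation.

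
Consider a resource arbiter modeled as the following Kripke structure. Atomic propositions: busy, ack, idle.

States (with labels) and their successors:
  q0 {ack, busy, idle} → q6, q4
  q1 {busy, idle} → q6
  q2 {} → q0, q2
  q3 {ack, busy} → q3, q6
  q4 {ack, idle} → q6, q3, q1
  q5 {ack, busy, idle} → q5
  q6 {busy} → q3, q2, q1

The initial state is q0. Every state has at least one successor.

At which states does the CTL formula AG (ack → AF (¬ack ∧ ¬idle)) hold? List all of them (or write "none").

none

States satisfying ack → AF (¬ack ∧ ¬idle): {q1, q2, q6}.
States satisfying AG (ack → AF (¬ack ∧ ¬idle)): ∅.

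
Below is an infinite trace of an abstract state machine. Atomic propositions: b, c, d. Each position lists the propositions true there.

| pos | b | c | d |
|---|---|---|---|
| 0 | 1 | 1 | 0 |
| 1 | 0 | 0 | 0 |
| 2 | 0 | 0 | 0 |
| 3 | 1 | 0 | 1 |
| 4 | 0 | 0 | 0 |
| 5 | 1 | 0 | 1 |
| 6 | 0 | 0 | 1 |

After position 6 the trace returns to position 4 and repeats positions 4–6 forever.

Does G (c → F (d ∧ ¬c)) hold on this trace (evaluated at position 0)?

Yes

c → F (d ∧ ¬c) holds at every position 0..6, and those are all positions ever visited, so G (c → F (d ∧ ¬c)) holds.
Positions where c holds: 0.
Check F (d ∧ ¬c) at each: 0→ok.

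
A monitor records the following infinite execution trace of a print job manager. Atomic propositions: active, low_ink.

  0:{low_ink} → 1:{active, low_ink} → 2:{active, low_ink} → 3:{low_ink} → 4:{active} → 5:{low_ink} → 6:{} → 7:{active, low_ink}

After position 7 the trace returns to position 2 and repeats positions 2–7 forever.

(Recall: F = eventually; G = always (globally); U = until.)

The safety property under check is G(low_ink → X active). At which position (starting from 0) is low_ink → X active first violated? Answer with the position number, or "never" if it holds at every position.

2

Check low_ink → X active at each position in order: 0 ✓, 1 ✓.
At position 2 the labels are {active, low_ink} and the next position 3 has {low_ink}, so low_ink → X active is false there. This is the first violation.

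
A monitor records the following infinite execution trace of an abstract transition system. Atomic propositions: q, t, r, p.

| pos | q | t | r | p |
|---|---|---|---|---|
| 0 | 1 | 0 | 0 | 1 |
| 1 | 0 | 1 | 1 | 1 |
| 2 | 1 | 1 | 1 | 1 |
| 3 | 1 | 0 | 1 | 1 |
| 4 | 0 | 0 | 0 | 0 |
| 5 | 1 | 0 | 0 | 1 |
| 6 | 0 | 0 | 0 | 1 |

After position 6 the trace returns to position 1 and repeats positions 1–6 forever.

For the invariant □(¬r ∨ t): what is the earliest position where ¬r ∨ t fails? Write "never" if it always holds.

3

Check ¬r ∨ t at each position in order: 0 ✓, 1 ✓, 2 ✓.
At position 3 the labels are {p, q, r}, so ¬r ∨ t is false there. This is the first violation.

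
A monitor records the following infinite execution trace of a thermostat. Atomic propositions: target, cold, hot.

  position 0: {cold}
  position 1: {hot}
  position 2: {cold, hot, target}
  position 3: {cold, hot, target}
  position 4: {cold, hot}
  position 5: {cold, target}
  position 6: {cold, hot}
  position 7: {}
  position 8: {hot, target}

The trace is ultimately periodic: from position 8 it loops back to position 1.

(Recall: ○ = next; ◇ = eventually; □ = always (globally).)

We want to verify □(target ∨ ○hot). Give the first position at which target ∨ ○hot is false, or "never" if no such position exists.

Check target ∨ ○hot at each position in order: 0 ✓, 1 ✓, 2 ✓, 3 ✓.
At position 4 the labels are {cold, hot} and the next position 5 has {cold, target}, so target ∨ ○hot is false there. This is the first violation.

4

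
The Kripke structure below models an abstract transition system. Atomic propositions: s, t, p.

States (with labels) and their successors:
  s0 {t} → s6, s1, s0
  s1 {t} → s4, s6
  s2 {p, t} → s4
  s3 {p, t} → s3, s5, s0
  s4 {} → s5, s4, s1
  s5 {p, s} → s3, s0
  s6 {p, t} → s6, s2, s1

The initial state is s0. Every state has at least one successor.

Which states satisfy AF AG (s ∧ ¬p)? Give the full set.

none

States satisfying AG (s ∧ ¬p): ∅.
States satisfying AF AG (s ∧ ¬p): ∅.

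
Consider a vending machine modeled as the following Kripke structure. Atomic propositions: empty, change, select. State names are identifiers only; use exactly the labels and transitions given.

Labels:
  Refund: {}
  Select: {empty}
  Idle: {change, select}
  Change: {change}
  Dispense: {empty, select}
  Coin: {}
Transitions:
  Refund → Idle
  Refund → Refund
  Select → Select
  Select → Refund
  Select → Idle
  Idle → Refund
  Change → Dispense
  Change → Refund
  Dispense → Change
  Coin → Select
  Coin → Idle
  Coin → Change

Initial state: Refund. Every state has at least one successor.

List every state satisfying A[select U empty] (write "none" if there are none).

{Select, Dispense}

States satisfying select: {Idle, Dispense}.
States satisfying empty: {Select, Dispense}.
States satisfying A[select U empty]: {Select, Dispense}.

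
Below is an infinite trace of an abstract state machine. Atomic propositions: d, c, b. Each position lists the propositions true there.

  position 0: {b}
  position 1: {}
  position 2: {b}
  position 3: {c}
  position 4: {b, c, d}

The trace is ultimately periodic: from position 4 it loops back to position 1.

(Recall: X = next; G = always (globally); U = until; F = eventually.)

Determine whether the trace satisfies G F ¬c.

Yes

F ¬c holds at every position 0..4, and those are all positions ever visited, so G F ¬c holds.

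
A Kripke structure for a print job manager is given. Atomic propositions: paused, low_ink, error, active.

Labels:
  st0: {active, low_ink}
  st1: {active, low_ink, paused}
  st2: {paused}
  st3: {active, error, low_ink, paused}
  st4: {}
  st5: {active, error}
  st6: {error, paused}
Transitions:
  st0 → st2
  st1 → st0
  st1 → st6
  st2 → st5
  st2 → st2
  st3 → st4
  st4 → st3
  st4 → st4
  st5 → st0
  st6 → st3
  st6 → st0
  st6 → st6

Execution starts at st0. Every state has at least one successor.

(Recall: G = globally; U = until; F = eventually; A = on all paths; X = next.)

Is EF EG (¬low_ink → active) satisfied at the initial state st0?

States satisfying EG (¬low_ink → active): ∅.
States satisfying EF EG (¬low_ink → active): ∅.
No suitable path/successor from st0 witnesses the formula.
st0 ∉ Sat(EF EG (¬low_ink → active)).

Violated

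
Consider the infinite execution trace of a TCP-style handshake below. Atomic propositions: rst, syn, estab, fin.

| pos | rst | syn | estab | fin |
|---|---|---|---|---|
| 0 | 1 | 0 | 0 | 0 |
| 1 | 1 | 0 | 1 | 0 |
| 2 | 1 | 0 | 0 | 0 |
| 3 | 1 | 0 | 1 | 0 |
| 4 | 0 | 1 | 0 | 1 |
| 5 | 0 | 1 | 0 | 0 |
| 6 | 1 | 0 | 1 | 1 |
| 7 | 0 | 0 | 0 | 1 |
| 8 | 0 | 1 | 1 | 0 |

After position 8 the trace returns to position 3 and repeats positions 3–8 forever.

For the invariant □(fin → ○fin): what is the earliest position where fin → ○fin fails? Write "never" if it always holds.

Check fin → ○fin at each position in order: 0 ✓, 1 ✓, 2 ✓, 3 ✓.
At position 4 the labels are {fin, syn} and the next position 5 has {syn}, so fin → ○fin is false there. This is the first violation.

4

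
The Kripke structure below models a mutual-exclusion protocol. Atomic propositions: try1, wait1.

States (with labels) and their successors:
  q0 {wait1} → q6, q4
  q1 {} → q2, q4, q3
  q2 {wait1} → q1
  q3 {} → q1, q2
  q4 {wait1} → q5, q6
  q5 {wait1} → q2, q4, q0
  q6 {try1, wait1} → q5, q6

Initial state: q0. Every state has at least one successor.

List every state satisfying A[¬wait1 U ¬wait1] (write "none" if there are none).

States satisfying ¬wait1: {q1, q3}.
States satisfying A[¬wait1 U ¬wait1]: {q1, q3}.

{q1, q3}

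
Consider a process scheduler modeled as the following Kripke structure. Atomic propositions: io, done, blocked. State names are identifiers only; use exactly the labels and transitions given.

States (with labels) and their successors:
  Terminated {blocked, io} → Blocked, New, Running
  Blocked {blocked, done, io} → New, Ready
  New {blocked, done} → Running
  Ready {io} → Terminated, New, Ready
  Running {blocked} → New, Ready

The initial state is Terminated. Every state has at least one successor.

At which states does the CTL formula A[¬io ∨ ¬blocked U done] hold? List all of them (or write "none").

{Blocked, New}

States satisfying ¬io ∨ ¬blocked: {New, Ready, Running}.
States satisfying done: {Blocked, New}.
States satisfying A[¬io ∨ ¬blocked U done]: {Blocked, New}.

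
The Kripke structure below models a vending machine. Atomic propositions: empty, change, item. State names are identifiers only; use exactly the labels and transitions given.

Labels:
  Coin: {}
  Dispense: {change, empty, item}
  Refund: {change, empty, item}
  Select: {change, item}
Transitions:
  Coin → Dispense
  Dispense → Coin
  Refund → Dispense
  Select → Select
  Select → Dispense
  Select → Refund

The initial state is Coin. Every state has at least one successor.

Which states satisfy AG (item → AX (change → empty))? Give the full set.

States satisfying item → AX (change → empty): {Coin, Dispense, Refund}.
States satisfying AG (item → AX (change → empty)): {Coin, Dispense, Refund}.

{Coin, Dispense, Refund}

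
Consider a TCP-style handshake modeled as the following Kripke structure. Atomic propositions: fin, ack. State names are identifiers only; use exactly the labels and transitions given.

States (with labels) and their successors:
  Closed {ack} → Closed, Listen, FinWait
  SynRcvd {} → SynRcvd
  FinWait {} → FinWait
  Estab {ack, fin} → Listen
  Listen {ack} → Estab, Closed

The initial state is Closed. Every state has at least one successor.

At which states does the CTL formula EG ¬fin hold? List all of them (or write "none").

States satisfying ¬fin: {Closed, SynRcvd, FinWait, Listen}.
States satisfying EG ¬fin: {Closed, SynRcvd, FinWait, Listen}.

{Closed, SynRcvd, FinWait, Listen}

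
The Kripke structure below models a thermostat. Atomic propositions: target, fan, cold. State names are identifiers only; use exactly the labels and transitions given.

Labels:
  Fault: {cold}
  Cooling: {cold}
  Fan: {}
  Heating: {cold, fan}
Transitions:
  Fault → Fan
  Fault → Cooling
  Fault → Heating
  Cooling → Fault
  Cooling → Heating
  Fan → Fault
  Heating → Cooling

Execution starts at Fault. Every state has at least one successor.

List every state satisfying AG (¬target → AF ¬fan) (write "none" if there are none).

{Fault, Cooling, Fan, Heating}

States satisfying ¬target → AF ¬fan: {Fault, Cooling, Fan, Heating}.
States satisfying AG (¬target → AF ¬fan): {Fault, Cooling, Fan, Heating}.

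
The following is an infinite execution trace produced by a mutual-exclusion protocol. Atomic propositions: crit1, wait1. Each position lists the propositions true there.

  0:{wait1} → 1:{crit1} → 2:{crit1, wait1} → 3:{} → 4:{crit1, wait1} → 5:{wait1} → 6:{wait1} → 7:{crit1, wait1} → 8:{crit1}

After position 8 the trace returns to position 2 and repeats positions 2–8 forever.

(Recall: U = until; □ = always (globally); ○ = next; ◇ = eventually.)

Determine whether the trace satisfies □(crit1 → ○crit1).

crit1 → ○crit1 must hold at every position from 0 onward. It fails at position 2, so □(crit1 → ○crit1) is false.
Positions where crit1 holds: 1, 2, 4, 7, 8.
Check ○crit1 at each: 1→ok, 2→fails, 4→fails, 7→ok, 8→ok.

No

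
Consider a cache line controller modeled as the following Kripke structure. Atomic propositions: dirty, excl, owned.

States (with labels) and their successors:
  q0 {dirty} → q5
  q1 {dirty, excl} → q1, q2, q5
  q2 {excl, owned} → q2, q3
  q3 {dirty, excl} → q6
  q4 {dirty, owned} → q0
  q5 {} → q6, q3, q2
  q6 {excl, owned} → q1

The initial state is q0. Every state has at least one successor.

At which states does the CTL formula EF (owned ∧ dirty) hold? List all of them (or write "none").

States satisfying owned ∧ dirty: {q4}.
States satisfying EF (owned ∧ dirty): {q4}.

{q4}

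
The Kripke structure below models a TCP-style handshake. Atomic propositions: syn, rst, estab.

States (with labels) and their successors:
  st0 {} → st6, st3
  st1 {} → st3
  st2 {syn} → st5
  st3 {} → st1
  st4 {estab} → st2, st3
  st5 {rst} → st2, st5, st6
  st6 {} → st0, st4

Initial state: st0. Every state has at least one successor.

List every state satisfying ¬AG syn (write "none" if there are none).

{st0, st1, st2, st3, st4, st5, st6}

States satisfying syn: {st2}.
States satisfying AG syn: ∅.
States satisfying ¬AG syn: {st0, st1, st2, st3, st4, st5, st6}.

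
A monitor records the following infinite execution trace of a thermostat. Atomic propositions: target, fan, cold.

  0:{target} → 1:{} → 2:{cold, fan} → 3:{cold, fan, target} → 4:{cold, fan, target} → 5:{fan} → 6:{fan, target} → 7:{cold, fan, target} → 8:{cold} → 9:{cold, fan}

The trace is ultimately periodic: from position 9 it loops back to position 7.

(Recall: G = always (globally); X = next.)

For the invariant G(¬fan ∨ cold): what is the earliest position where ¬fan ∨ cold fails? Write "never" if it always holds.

Check ¬fan ∨ cold at each position in order: 0 ✓, 1 ✓, 2 ✓, 3 ✓, 4 ✓.
At position 5 the labels are {fan}, so ¬fan ∨ cold is false there. This is the first violation.

5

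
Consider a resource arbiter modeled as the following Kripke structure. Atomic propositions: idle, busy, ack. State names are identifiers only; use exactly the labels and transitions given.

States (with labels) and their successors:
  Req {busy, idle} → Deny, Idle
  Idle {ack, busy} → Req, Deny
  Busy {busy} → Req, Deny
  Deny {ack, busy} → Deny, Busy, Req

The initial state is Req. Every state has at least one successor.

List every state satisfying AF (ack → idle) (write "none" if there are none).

{Req, Busy}

States satisfying ack → idle: {Req, Busy}.
States satisfying AF (ack → idle): {Req, Busy}.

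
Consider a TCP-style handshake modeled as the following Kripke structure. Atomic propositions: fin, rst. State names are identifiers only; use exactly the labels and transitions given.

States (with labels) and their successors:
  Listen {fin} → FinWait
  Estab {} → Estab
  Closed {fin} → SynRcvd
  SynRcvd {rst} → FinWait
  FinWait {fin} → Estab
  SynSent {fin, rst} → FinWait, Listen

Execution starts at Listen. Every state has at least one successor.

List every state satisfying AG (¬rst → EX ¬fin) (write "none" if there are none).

States satisfying ¬rst → EX ¬fin: {Estab, Closed, SynRcvd, FinWait, SynSent}.
States satisfying AG (¬rst → EX ¬fin): {Estab, Closed, SynRcvd, FinWait}.

{Estab, Closed, SynRcvd, FinWait}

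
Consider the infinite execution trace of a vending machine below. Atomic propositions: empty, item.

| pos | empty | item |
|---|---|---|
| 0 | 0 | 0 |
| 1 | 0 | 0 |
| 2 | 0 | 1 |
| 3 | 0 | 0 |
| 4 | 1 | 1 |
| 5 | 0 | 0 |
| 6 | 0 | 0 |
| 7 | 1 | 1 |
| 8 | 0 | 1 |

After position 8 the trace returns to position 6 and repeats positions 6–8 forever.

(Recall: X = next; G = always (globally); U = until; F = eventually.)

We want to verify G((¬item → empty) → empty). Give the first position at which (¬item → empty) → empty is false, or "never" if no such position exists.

Check (¬item → empty) → empty at each position in order: 0 ✓, 1 ✓.
At position 2 the labels are {item}, so (¬item → empty) → empty is false there. This is the first violation.

2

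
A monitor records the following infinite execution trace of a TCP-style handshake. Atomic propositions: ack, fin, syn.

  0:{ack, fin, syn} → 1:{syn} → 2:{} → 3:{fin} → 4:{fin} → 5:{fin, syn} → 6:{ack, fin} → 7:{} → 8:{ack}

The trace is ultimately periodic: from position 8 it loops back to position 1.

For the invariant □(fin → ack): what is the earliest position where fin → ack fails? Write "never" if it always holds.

Check fin → ack at each position in order: 0 ✓, 1 ✓, 2 ✓.
At position 3 the labels are {fin}, so fin → ack is false there. This is the first violation.

3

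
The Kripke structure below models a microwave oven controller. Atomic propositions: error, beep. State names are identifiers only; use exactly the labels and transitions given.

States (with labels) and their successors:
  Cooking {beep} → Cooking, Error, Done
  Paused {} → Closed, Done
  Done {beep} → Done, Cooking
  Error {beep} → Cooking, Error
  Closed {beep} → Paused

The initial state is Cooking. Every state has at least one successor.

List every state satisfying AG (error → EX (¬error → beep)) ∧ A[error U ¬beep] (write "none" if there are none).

{Paused}

States satisfying error → EX (¬error → beep): {Cooking, Paused, Done, Error, Closed}.
States satisfying AG (error → EX (¬error → beep)): {Cooking, Paused, Done, Error, Closed}.
States satisfying error: ∅.
States satisfying ¬beep: {Paused}.
States satisfying A[error U ¬beep]: {Paused}.
States satisfying AG (error → EX (¬error → beep)) ∧ A[error U ¬beep]: {Paused}.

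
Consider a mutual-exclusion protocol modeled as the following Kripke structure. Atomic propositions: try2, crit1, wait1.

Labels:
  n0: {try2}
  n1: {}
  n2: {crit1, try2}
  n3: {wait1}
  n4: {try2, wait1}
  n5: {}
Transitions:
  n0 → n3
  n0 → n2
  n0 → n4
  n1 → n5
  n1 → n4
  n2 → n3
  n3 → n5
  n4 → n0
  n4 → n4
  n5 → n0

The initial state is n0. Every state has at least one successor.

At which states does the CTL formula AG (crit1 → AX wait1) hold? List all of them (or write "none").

States satisfying crit1 → AX wait1: {n0, n1, n2, n3, n4, n5}.
States satisfying AG (crit1 → AX wait1): {n0, n1, n2, n3, n4, n5}.

{n0, n1, n2, n3, n4, n5}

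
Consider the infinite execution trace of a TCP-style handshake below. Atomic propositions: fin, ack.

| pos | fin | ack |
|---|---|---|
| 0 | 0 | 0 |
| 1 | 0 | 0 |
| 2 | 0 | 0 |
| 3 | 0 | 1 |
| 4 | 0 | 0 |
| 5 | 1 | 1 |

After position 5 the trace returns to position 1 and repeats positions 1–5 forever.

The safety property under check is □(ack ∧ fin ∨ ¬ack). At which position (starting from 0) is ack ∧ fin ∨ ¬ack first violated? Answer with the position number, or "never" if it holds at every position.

Check ack ∧ fin ∨ ¬ack at each position in order: 0 ✓, 1 ✓, 2 ✓.
At position 3 the labels are {ack}, so ack ∧ fin ∨ ¬ack is false there. This is the first violation.

3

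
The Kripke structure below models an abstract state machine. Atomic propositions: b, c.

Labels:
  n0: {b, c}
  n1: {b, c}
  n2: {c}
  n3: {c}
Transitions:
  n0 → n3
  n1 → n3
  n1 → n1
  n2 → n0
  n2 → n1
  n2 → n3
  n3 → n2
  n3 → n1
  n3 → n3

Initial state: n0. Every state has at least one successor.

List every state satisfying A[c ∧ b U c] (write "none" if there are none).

{n0, n1, n2, n3}

States satisfying c ∧ b: {n0, n1}.
States satisfying c: {n0, n1, n2, n3}.
States satisfying A[c ∧ b U c]: {n0, n1, n2, n3}.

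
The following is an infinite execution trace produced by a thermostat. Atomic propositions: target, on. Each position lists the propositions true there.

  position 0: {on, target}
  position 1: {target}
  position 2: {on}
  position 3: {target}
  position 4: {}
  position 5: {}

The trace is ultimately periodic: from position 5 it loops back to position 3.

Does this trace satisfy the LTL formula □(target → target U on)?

target → target U on must hold at every position from 0 onward. It fails at position 3, so □(target → target U on) is false.
Positions where target holds: 0, 1, 3.
Check target U on at each: 0→ok, 1→ok, 3→fails.

No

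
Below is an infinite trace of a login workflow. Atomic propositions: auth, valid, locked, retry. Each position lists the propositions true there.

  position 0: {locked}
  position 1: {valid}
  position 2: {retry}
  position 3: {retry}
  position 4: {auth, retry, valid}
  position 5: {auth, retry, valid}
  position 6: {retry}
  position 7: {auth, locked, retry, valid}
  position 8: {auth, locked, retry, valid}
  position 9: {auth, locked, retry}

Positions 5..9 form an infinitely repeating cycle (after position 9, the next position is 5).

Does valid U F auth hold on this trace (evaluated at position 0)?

Yes

Walking from position 0: F auth first holds at position 0, and valid holds at every earlier position along the way, so valid U F auth holds.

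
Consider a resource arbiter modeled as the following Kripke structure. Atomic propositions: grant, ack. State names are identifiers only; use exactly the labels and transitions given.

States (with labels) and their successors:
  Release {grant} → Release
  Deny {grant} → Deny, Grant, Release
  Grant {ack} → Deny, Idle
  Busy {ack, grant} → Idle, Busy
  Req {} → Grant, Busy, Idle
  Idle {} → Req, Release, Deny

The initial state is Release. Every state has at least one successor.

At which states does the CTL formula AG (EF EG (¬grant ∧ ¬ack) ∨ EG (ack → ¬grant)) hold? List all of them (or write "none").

{Release, Deny, Grant, Busy, Req, Idle}

States satisfying EF EG (¬grant ∧ ¬ack) ∨ EG (ack → ¬grant): {Release, Deny, Grant, Busy, Req, Idle}.
States satisfying AG (EF EG (¬grant ∧ ¬ack) ∨ EG (ack → ¬grant)): {Release, Deny, Grant, Busy, Req, Idle}.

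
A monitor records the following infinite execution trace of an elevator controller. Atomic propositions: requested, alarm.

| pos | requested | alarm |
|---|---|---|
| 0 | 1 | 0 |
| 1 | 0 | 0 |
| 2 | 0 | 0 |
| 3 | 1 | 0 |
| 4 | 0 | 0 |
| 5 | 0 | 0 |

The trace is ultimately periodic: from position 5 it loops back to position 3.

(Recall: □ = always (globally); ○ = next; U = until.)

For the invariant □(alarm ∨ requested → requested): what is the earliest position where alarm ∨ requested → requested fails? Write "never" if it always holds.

never

alarm ∨ requested → requested holds at every position 0..5, and those are all the positions the trace ever visits, so the invariant □(alarm ∨ requested → requested) is never violated.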